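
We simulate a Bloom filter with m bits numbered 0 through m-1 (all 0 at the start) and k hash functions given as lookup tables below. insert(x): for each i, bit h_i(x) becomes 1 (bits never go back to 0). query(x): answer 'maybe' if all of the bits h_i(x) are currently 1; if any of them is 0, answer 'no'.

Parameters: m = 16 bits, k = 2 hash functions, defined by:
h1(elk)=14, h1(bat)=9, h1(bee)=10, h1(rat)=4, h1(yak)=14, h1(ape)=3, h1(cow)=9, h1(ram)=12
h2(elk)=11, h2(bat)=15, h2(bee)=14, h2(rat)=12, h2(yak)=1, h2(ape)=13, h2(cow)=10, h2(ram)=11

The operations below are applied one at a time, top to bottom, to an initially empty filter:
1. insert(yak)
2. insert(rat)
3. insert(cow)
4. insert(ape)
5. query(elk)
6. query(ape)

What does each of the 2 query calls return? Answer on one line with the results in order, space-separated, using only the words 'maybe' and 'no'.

Answer: no maybe

Derivation:
Start: bits=0000000000000000
Op 1: insert yak -> sets bits 1 14 -> bits=0100000000000010
Op 2: insert rat -> sets bits 4 12 -> bits=0100100000001010
Op 3: insert cow -> sets bits 9 10 -> bits=0100100001101010
Op 4: insert ape -> sets bits 3 13 -> bits=0101100001101110
Op 5: query elk -> checks bit11=0, bit14=1 (has a 0) -> no
Op 6: query ape -> checks bit3=1, bit13=1 (all 1) -> maybe
Query results in order: no maybe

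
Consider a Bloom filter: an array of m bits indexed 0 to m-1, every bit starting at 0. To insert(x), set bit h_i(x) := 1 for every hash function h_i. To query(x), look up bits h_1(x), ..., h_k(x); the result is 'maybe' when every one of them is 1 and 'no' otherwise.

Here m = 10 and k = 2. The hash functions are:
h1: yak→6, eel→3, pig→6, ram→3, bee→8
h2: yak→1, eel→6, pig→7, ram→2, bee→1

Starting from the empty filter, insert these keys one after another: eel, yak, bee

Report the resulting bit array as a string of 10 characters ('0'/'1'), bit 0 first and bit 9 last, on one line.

Answer: 0101001010

Derivation:
Start: bits=0000000000
After insert 'eel': sets bits 3 6 -> bits=0001001000
After insert 'yak': sets bits 1 6 -> bits=0101001000
After insert 'bee': sets bits 1 8 -> bits=0101001010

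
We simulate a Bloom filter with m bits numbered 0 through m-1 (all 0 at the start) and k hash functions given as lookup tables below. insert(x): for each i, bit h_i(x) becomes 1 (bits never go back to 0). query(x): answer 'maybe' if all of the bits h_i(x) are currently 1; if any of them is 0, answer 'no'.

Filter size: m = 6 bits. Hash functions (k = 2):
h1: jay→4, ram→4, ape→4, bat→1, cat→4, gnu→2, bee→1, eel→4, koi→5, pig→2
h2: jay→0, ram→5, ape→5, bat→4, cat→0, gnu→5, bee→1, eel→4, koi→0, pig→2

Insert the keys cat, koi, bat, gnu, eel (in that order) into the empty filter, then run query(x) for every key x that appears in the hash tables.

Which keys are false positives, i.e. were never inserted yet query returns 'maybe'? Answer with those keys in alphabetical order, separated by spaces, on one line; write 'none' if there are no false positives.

Answer: ape bee jay pig ram

Derivation:
Start: bits=000000
After insert 'cat': sets bits 0 4 -> bits=100010
After insert 'koi': sets bits 0 5 -> bits=100011
After insert 'bat': sets bits 1 4 -> bits=110011
After insert 'gnu': sets bits 2 5 -> bits=111011
After insert 'eel': sets bits 4 -> bits=111011
Not inserted: ape bee jay pig ram — query each against bits=111011:
query ape: checks bit4=1, bit5=1 (all 1) -> maybe => FALSE POSITIVE
query bee: checks bit1=1 (all 1) -> maybe => FALSE POSITIVE
query jay: checks bit0=1, bit4=1 (all 1) -> maybe => FALSE POSITIVE
query pig: checks bit2=1 (all 1) -> maybe => FALSE POSITIVE
query ram: checks bit4=1, bit5=1 (all 1) -> maybe => FALSE POSITIVE
False positives (alphabetical): ape bee jay pig ram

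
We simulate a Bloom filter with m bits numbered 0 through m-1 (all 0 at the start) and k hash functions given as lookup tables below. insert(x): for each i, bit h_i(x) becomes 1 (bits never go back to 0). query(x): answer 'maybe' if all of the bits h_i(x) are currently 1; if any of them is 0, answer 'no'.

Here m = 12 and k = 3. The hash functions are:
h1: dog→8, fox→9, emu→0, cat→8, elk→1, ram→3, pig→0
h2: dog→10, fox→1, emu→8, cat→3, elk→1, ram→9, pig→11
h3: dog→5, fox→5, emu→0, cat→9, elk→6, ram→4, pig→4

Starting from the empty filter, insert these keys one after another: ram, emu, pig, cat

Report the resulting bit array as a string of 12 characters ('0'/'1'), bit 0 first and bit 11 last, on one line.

Start: bits=000000000000
After insert 'ram': sets bits 3 4 9 -> bits=000110000100
After insert 'emu': sets bits 0 8 -> bits=100110001100
After insert 'pig': sets bits 0 4 11 -> bits=100110001101
After insert 'cat': sets bits 3 8 9 -> bits=100110001101

Answer: 100110001101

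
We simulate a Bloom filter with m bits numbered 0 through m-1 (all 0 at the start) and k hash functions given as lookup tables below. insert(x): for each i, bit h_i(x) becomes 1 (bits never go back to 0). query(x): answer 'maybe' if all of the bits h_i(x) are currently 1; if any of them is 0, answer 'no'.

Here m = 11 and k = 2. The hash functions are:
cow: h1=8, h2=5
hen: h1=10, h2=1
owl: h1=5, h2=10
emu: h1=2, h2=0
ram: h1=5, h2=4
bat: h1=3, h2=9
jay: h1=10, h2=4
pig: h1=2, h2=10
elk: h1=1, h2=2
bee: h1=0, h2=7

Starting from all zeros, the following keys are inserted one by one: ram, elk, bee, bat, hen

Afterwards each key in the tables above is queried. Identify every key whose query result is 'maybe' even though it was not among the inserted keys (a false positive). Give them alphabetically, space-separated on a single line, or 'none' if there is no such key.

Start: bits=00000000000
After insert 'ram': sets bits 4 5 -> bits=00001100000
After insert 'elk': sets bits 1 2 -> bits=01101100000
After insert 'bee': sets bits 0 7 -> bits=11101101000
After insert 'bat': sets bits 3 9 -> bits=11111101010
After insert 'hen': sets bits 1 10 -> bits=11111101011
Not inserted: cow emu jay owl pig — query each against bits=11111101011:
query cow: checks bit5=1, bit8=0 (has a 0) -> no => not a false positive
query emu: checks bit0=1, bit2=1 (all 1) -> maybe => FALSE POSITIVE
query jay: checks bit4=1, bit10=1 (all 1) -> maybe => FALSE POSITIVE
query owl: checks bit5=1, bit10=1 (all 1) -> maybe => FALSE POSITIVE
query pig: checks bit2=1, bit10=1 (all 1) -> maybe => FALSE POSITIVE
False positives (alphabetical): emu jay owl pig

Answer: emu jay owl pig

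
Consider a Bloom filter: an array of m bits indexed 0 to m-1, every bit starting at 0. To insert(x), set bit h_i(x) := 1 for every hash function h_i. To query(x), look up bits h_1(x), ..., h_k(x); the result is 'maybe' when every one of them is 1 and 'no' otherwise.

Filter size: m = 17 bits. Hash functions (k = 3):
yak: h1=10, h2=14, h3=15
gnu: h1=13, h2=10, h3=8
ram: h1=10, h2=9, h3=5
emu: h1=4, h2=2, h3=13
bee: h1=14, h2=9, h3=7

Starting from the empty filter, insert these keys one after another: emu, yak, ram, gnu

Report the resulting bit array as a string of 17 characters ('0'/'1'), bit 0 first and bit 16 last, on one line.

Answer: 00101100111001110

Derivation:
Start: bits=00000000000000000
After insert 'emu': sets bits 2 4 13 -> bits=00101000000001000
After insert 'yak': sets bits 10 14 15 -> bits=00101000001001110
After insert 'ram': sets bits 5 9 10 -> bits=00101100011001110
After insert 'gnu': sets bits 8 10 13 -> bits=00101100111001110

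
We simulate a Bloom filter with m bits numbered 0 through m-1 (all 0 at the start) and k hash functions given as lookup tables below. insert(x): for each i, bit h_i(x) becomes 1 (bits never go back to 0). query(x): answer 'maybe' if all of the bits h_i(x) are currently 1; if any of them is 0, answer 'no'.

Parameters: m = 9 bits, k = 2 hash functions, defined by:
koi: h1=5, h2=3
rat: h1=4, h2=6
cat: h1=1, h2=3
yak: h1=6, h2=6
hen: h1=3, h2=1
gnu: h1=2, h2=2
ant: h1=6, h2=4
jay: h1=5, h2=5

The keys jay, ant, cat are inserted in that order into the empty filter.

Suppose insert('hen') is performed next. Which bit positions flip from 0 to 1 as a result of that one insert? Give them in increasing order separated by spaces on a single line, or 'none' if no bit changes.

Start: bits=000000000
After insert 'jay': sets bits 5 -> bits=000001000
After insert 'ant': sets bits 4 6 -> bits=000011100
After insert 'cat': sets bits 1 3 -> bits=010111100
insert 'hen' would touch bits 1 3; currently bit1=1, bit3=1
Bits that are 0 among those (would change 0->1): none

Answer: none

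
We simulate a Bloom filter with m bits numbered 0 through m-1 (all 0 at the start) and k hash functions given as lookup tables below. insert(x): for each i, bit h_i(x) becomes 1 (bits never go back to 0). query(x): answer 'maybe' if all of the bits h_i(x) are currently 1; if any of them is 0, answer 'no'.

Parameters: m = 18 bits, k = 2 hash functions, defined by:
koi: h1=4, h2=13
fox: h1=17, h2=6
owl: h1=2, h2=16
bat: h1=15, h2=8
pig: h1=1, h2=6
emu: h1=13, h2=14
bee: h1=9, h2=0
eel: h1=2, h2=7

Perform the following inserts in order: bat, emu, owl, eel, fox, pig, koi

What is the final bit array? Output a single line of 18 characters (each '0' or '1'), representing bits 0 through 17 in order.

Answer: 011010111000011111

Derivation:
Start: bits=000000000000000000
After insert 'bat': sets bits 8 15 -> bits=000000001000000100
After insert 'emu': sets bits 13 14 -> bits=000000001000011100
After insert 'owl': sets bits 2 16 -> bits=001000001000011110
After insert 'eel': sets bits 2 7 -> bits=001000011000011110
After insert 'fox': sets bits 6 17 -> bits=001000111000011111
After insert 'pig': sets bits 1 6 -> bits=011000111000011111
After insert 'koi': sets bits 4 13 -> bits=011010111000011111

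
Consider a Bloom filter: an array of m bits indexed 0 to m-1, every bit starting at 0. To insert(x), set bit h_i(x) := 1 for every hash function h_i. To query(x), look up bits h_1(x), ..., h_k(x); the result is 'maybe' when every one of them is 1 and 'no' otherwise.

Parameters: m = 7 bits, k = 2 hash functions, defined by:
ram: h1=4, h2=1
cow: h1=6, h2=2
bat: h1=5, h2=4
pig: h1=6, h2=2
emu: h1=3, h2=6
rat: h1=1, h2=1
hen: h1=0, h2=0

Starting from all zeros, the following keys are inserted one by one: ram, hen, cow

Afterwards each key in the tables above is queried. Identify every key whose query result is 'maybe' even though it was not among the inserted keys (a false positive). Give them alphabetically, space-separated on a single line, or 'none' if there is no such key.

Start: bits=0000000
After insert 'ram': sets bits 1 4 -> bits=0100100
After insert 'hen': sets bits 0 -> bits=1100100
After insert 'cow': sets bits 2 6 -> bits=1110101
Not inserted: bat emu pig rat — query each against bits=1110101:
query bat: checks bit4=1, bit5=0 (has a 0) -> no => not a false positive
query emu: checks bit3=0, bit6=1 (has a 0) -> no => not a false positive
query pig: checks bit2=1, bit6=1 (all 1) -> maybe => FALSE POSITIVE
query rat: checks bit1=1 (all 1) -> maybe => FALSE POSITIVE
False positives (alphabetical): pig rat

Answer: pig rat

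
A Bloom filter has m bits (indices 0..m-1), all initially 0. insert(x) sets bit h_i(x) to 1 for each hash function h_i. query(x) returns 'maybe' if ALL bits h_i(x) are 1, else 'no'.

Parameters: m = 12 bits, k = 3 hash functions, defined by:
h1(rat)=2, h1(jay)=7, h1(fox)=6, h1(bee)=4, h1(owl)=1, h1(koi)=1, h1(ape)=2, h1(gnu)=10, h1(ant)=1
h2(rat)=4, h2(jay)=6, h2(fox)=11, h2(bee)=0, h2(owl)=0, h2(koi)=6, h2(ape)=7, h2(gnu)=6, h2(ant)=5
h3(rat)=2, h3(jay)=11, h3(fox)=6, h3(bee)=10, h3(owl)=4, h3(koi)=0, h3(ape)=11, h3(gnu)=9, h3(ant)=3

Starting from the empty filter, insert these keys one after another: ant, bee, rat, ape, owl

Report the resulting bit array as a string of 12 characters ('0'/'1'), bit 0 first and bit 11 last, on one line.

Start: bits=000000000000
After insert 'ant': sets bits 1 3 5 -> bits=010101000000
After insert 'bee': sets bits 0 4 10 -> bits=110111000010
After insert 'rat': sets bits 2 4 -> bits=111111000010
After insert 'ape': sets bits 2 7 11 -> bits=111111010011
After insert 'owl': sets bits 0 1 4 -> bits=111111010011

Answer: 111111010011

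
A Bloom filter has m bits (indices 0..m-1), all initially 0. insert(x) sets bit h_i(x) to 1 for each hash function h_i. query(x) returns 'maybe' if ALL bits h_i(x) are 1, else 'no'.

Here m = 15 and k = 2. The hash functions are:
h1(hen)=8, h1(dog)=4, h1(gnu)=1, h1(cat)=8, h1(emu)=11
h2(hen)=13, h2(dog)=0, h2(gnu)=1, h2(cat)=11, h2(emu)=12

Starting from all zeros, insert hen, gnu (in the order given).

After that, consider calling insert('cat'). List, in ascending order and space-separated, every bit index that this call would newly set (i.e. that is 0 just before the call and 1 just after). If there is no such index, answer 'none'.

Start: bits=000000000000000
After insert 'hen': sets bits 8 13 -> bits=000000001000010
After insert 'gnu': sets bits 1 -> bits=010000001000010
insert 'cat' would touch bits 8 11; currently bit8=1, bit11=0
Bits that are 0 among those (would change 0->1): 11

Answer: 11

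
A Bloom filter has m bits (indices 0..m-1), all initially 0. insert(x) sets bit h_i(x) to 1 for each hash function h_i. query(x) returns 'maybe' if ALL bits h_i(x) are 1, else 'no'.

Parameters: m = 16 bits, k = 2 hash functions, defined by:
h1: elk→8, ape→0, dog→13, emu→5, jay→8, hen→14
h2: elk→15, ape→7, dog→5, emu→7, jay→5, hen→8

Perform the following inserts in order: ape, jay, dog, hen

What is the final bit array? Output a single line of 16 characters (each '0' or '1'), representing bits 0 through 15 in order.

Answer: 1000010110000110

Derivation:
Start: bits=0000000000000000
After insert 'ape': sets bits 0 7 -> bits=1000000100000000
After insert 'jay': sets bits 5 8 -> bits=1000010110000000
After insert 'dog': sets bits 5 13 -> bits=1000010110000100
After insert 'hen': sets bits 8 14 -> bits=1000010110000110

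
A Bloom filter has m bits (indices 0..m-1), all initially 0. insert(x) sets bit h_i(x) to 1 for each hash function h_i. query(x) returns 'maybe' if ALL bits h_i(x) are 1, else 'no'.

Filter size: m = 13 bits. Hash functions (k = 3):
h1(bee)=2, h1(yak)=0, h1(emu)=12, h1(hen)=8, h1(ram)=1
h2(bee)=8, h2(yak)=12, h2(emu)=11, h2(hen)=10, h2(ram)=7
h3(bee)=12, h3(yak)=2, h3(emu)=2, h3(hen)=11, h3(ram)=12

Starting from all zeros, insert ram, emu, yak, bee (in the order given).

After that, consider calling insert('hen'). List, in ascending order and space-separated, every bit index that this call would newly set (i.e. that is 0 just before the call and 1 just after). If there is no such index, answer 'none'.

Start: bits=0000000000000
After insert 'ram': sets bits 1 7 12 -> bits=0100000100001
After insert 'emu': sets bits 2 11 12 -> bits=0110000100011
After insert 'yak': sets bits 0 2 12 -> bits=1110000100011
After insert 'bee': sets bits 2 8 12 -> bits=1110000110011
insert 'hen' would touch bits 8 10 11; currently bit8=1, bit10=0, bit11=1
Bits that are 0 among those (would change 0->1): 10

Answer: 10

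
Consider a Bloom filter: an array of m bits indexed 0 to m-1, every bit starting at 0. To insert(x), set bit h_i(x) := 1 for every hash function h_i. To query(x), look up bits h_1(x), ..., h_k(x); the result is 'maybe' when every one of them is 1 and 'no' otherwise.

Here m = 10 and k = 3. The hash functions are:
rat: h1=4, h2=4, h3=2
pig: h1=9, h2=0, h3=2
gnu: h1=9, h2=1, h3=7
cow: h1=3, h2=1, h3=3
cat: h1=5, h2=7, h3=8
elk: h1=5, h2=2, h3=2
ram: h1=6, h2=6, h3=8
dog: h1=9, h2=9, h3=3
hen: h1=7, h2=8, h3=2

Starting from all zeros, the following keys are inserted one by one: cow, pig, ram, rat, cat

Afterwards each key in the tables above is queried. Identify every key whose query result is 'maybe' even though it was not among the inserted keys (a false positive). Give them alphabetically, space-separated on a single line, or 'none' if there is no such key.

Answer: dog elk gnu hen

Derivation:
Start: bits=0000000000
After insert 'cow': sets bits 1 3 -> bits=0101000000
After insert 'pig': sets bits 0 2 9 -> bits=1111000001
After insert 'ram': sets bits 6 8 -> bits=1111001011
After insert 'rat': sets bits 2 4 -> bits=1111101011
After insert 'cat': sets bits 5 7 8 -> bits=1111111111
Not inserted: dog elk gnu hen — query each against bits=1111111111:
query dog: checks bit3=1, bit9=1 (all 1) -> maybe => FALSE POSITIVE
query elk: checks bit2=1, bit5=1 (all 1) -> maybe => FALSE POSITIVE
query gnu: checks bit1=1, bit7=1, bit9=1 (all 1) -> maybe => FALSE POSITIVE
query hen: checks bit2=1, bit7=1, bit8=1 (all 1) -> maybe => FALSE POSITIVE
False positives (alphabetical): dog elk gnu hen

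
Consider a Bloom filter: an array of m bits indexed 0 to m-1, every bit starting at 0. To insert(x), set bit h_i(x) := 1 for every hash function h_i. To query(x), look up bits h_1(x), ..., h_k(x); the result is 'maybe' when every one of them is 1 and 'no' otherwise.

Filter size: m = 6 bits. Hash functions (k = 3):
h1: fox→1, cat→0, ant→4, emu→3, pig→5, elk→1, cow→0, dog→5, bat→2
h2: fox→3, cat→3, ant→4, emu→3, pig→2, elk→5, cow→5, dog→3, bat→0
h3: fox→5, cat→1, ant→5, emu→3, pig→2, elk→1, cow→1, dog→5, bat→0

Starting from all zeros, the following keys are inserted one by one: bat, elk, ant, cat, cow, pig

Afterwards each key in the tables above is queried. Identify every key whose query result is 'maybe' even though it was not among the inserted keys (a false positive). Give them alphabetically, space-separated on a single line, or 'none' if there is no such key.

Answer: dog emu fox

Derivation:
Start: bits=000000
After insert 'bat': sets bits 0 2 -> bits=101000
After insert 'elk': sets bits 1 5 -> bits=111001
After insert 'ant': sets bits 4 5 -> bits=111011
After insert 'cat': sets bits 0 1 3 -> bits=111111
After insert 'cow': sets bits 0 1 5 -> bits=111111
After insert 'pig': sets bits 2 5 -> bits=111111
Not inserted: dog emu fox — query each against bits=111111:
query dog: checks bit3=1, bit5=1 (all 1) -> maybe => FALSE POSITIVE
query emu: checks bit3=1 (all 1) -> maybe => FALSE POSITIVE
query fox: checks bit1=1, bit3=1, bit5=1 (all 1) -> maybe => FALSE POSITIVE
False positives (alphabetical): dog emu fox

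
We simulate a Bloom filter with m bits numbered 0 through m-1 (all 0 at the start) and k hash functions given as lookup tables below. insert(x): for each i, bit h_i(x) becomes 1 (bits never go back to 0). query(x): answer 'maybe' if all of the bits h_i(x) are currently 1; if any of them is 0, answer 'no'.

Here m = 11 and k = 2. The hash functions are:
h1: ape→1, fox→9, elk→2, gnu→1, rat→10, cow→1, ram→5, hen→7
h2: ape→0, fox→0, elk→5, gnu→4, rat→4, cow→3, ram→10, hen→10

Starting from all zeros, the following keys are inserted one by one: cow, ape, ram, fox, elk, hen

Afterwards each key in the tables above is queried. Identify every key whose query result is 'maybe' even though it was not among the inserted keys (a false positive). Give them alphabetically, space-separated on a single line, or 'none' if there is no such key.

Answer: none

Derivation:
Start: bits=00000000000
After insert 'cow': sets bits 1 3 -> bits=01010000000
After insert 'ape': sets bits 0 1 -> bits=11010000000
After insert 'ram': sets bits 5 10 -> bits=11010100001
After insert 'fox': sets bits 0 9 -> bits=11010100011
After insert 'elk': sets bits 2 5 -> bits=11110100011
After insert 'hen': sets bits 7 10 -> bits=11110101011
Not inserted: gnu rat — query each against bits=11110101011:
query gnu: checks bit1=1, bit4=0 (has a 0) -> no => not a false positive
query rat: checks bit4=0, bit10=1 (has a 0) -> no => not a false positive
False positives (alphabetical): none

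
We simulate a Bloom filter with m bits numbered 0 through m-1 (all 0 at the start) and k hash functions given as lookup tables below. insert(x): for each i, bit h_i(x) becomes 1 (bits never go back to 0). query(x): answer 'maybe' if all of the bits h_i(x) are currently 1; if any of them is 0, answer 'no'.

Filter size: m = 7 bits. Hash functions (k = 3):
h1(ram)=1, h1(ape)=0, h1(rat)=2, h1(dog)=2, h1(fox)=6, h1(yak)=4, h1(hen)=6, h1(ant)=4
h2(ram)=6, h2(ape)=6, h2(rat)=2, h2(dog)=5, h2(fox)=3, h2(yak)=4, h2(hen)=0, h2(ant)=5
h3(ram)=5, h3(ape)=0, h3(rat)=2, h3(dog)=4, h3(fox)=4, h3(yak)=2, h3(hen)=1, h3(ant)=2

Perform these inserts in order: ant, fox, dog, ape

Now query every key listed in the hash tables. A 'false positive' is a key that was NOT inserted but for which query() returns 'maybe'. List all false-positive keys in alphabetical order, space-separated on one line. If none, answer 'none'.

Answer: rat yak

Derivation:
Start: bits=0000000
After insert 'ant': sets bits 2 4 5 -> bits=0010110
After insert 'fox': sets bits 3 4 6 -> bits=0011111
After insert 'dog': sets bits 2 4 5 -> bits=0011111
After insert 'ape': sets bits 0 6 -> bits=1011111
Not inserted: hen ram rat yak — query each against bits=1011111:
query hen: checks bit0=1, bit1=0, bit6=1 (has a 0) -> no => not a false positive
query ram: checks bit1=0, bit5=1, bit6=1 (has a 0) -> no => not a false positive
query rat: checks bit2=1 (all 1) -> maybe => FALSE POSITIVE
query yak: checks bit2=1, bit4=1 (all 1) -> maybe => FALSE POSITIVE
False positives (alphabetical): rat yak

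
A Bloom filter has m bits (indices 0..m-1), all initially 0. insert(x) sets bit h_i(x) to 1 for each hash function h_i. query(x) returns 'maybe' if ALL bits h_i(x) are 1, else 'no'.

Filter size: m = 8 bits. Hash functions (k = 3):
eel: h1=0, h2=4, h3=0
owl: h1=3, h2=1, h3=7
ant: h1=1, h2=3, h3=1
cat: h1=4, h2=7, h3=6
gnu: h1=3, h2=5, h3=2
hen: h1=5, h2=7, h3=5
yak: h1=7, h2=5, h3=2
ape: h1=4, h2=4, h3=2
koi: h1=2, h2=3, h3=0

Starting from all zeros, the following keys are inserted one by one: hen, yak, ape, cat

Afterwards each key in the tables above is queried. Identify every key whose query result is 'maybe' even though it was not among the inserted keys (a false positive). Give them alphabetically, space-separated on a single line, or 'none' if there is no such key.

Answer: none

Derivation:
Start: bits=00000000
After insert 'hen': sets bits 5 7 -> bits=00000101
After insert 'yak': sets bits 2 5 7 -> bits=00100101
After insert 'ape': sets bits 2 4 -> bits=00101101
After insert 'cat': sets bits 4 6 7 -> bits=00101111
Not inserted: ant eel gnu koi owl — query each against bits=00101111:
query ant: checks bit1=0, bit3=0 (has a 0) -> no => not a false positive
query eel: checks bit0=0, bit4=1 (has a 0) -> no => not a false positive
query gnu: checks bit2=1, bit3=0, bit5=1 (has a 0) -> no => not a false positive
query koi: checks bit0=0, bit2=1, bit3=0 (has a 0) -> no => not a false positive
query owl: checks bit1=0, bit3=0, bit7=1 (has a 0) -> no => not a false positive
False positives (alphabetical): none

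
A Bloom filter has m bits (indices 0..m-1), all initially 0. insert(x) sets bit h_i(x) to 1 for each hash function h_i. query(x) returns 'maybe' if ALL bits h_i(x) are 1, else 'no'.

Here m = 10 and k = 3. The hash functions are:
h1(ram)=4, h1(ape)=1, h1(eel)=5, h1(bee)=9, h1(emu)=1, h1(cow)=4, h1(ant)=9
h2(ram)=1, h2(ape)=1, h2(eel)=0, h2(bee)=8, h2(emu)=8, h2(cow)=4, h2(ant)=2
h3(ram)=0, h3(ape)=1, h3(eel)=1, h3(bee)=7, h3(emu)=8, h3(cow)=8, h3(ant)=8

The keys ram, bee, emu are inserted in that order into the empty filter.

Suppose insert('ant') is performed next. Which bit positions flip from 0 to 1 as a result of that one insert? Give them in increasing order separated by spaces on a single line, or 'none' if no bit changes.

Start: bits=0000000000
After insert 'ram': sets bits 0 1 4 -> bits=1100100000
After insert 'bee': sets bits 7 8 9 -> bits=1100100111
After insert 'emu': sets bits 1 8 -> bits=1100100111
insert 'ant' would touch bits 2 8 9; currently bit2=0, bit8=1, bit9=1
Bits that are 0 among those (would change 0->1): 2

Answer: 2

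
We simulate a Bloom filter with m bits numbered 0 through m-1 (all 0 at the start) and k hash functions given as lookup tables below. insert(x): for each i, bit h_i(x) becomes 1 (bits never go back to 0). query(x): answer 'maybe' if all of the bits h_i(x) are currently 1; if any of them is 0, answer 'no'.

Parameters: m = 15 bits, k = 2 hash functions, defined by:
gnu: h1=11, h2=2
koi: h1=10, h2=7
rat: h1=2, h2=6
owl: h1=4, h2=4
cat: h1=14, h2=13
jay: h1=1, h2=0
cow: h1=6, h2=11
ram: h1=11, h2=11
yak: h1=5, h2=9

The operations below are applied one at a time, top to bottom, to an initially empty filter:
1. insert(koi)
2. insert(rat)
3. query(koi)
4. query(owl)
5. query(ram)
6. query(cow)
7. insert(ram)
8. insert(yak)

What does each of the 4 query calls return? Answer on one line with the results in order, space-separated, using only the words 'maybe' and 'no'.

Start: bits=000000000000000
Op 1: insert koi -> sets bits 7 10 -> bits=000000010010000
Op 2: insert rat -> sets bits 2 6 -> bits=001000110010000
Op 3: query koi -> checks bit7=1, bit10=1 (all 1) -> maybe
Op 4: query owl -> checks bit4=0 (has a 0) -> no
Op 5: query ram -> checks bit11=0 (has a 0) -> no
Op 6: query cow -> checks bit6=1, bit11=0 (has a 0) -> no
Op 7: insert ram -> sets bits 11 -> bits=001000110011000
Op 8: insert yak -> sets bits 5 9 -> bits=001001110111000
Query results in order: maybe no no no

Answer: maybe no no no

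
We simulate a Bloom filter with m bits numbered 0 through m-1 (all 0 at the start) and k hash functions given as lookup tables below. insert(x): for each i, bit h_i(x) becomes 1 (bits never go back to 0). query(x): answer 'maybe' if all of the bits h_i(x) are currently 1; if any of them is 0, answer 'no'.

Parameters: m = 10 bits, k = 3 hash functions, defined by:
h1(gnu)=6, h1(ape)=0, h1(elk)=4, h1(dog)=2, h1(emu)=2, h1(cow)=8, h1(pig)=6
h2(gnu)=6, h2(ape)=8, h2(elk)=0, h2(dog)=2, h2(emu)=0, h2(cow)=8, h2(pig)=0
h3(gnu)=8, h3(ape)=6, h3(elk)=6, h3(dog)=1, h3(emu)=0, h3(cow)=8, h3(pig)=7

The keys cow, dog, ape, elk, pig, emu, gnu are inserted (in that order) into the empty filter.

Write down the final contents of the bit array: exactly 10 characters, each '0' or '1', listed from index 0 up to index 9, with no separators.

Start: bits=0000000000
After insert 'cow': sets bits 8 -> bits=0000000010
After insert 'dog': sets bits 1 2 -> bits=0110000010
After insert 'ape': sets bits 0 6 8 -> bits=1110001010
After insert 'elk': sets bits 0 4 6 -> bits=1110101010
After insert 'pig': sets bits 0 6 7 -> bits=1110101110
After insert 'emu': sets bits 0 2 -> bits=1110101110
After insert 'gnu': sets bits 6 8 -> bits=1110101110

Answer: 1110101110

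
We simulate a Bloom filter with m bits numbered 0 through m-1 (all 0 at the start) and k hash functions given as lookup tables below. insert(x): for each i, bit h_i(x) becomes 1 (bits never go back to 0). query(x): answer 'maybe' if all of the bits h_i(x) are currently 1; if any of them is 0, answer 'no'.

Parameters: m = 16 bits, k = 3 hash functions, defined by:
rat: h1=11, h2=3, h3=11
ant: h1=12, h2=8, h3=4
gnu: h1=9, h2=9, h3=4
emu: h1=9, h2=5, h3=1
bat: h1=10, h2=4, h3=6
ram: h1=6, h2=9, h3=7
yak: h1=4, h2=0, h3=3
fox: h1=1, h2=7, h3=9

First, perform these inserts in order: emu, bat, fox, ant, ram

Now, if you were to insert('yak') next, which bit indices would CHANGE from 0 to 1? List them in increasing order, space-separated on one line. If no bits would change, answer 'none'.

Answer: 0 3

Derivation:
Start: bits=0000000000000000
After insert 'emu': sets bits 1 5 9 -> bits=0100010001000000
After insert 'bat': sets bits 4 6 10 -> bits=0100111001100000
After insert 'fox': sets bits 1 7 9 -> bits=0100111101100000
After insert 'ant': sets bits 4 8 12 -> bits=0100111111101000
After insert 'ram': sets bits 6 7 9 -> bits=0100111111101000
insert 'yak' would touch bits 0 3 4; currently bit0=0, bit3=0, bit4=1
Bits that are 0 among those (would change 0->1): 0 3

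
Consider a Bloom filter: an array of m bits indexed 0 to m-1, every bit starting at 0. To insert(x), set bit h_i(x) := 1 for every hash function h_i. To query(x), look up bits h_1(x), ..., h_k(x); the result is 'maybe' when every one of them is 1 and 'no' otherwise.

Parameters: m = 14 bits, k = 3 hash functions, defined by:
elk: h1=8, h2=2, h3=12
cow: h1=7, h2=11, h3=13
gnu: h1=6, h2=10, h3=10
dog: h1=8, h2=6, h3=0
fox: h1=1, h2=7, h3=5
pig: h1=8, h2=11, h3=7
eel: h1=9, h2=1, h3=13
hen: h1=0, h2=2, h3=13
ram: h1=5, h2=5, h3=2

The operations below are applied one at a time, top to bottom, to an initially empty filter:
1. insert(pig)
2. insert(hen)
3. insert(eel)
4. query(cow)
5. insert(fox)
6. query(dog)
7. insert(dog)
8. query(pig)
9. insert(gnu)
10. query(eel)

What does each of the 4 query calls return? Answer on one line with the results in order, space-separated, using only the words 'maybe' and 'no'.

Start: bits=00000000000000
Op 1: insert pig -> sets bits 7 8 11 -> bits=00000001100100
Op 2: insert hen -> sets bits 0 2 13 -> bits=10100001100101
Op 3: insert eel -> sets bits 1 9 13 -> bits=11100001110101
Op 4: query cow -> checks bit7=1, bit11=1, bit13=1 (all 1) -> maybe
Op 5: insert fox -> sets bits 1 5 7 -> bits=11100101110101
Op 6: query dog -> checks bit0=1, bit6=0, bit8=1 (has a 0) -> no
Op 7: insert dog -> sets bits 0 6 8 -> bits=11100111110101
Op 8: query pig -> checks bit7=1, bit8=1, bit11=1 (all 1) -> maybe
Op 9: insert gnu -> sets bits 6 10 -> bits=11100111111101
Op 10: query eel -> checks bit1=1, bit9=1, bit13=1 (all 1) -> maybe
Query results in order: maybe no maybe maybe

Answer: maybe no maybe maybe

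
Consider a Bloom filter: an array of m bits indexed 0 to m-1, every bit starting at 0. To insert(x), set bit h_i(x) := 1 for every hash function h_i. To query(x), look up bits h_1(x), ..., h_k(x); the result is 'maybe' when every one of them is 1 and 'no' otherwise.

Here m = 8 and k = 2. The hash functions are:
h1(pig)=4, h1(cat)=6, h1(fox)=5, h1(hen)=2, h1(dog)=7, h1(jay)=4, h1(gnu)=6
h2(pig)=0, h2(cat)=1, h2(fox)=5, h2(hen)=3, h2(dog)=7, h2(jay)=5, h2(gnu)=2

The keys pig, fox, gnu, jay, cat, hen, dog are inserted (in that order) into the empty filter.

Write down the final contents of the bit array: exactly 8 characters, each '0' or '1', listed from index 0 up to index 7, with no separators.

Answer: 11111111

Derivation:
Start: bits=00000000
After insert 'pig': sets bits 0 4 -> bits=10001000
After insert 'fox': sets bits 5 -> bits=10001100
After insert 'gnu': sets bits 2 6 -> bits=10101110
After insert 'jay': sets bits 4 5 -> bits=10101110
After insert 'cat': sets bits 1 6 -> bits=11101110
After insert 'hen': sets bits 2 3 -> bits=11111110
After insert 'dog': sets bits 7 -> bits=11111111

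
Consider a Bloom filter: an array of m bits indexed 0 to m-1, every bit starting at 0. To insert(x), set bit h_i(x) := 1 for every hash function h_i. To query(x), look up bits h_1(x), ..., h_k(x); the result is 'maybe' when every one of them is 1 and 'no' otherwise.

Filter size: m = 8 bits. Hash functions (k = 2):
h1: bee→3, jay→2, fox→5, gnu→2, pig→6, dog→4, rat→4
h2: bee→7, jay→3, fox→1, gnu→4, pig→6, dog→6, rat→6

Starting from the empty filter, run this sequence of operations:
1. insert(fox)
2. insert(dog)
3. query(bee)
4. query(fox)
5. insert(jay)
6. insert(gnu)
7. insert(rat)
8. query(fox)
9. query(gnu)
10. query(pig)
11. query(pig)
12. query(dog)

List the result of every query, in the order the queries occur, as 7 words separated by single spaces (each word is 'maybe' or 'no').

Start: bits=00000000
Op 1: insert fox -> sets bits 1 5 -> bits=01000100
Op 2: insert dog -> sets bits 4 6 -> bits=01001110
Op 3: query bee -> checks bit3=0, bit7=0 (has a 0) -> no
Op 4: query fox -> checks bit1=1, bit5=1 (all 1) -> maybe
Op 5: insert jay -> sets bits 2 3 -> bits=01111110
Op 6: insert gnu -> sets bits 2 4 -> bits=01111110
Op 7: insert rat -> sets bits 4 6 -> bits=01111110
Op 8: query fox -> checks bit1=1, bit5=1 (all 1) -> maybe
Op 9: query gnu -> checks bit2=1, bit4=1 (all 1) -> maybe
Op 10: query pig -> checks bit6=1 (all 1) -> maybe
Op 11: query pig -> checks bit6=1 (all 1) -> maybe
Op 12: query dog -> checks bit4=1, bit6=1 (all 1) -> maybe
Query results in order: no maybe maybe maybe maybe maybe maybe

Answer: no maybe maybe maybe maybe maybe maybe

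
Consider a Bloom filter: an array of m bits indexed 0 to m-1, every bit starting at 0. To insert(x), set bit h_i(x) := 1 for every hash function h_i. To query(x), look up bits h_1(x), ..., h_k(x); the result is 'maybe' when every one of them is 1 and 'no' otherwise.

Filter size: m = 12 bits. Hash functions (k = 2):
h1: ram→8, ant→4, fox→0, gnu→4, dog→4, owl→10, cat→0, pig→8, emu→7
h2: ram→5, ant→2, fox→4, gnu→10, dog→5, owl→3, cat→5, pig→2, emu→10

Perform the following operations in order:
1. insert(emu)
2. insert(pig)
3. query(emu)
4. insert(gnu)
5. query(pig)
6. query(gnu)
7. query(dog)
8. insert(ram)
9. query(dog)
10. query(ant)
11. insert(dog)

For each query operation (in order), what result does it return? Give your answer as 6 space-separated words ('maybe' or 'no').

Start: bits=000000000000
Op 1: insert emu -> sets bits 7 10 -> bits=000000010010
Op 2: insert pig -> sets bits 2 8 -> bits=001000011010
Op 3: query emu -> checks bit7=1, bit10=1 (all 1) -> maybe
Op 4: insert gnu -> sets bits 4 10 -> bits=001010011010
Op 5: query pig -> checks bit2=1, bit8=1 (all 1) -> maybe
Op 6: query gnu -> checks bit4=1, bit10=1 (all 1) -> maybe
Op 7: query dog -> checks bit4=1, bit5=0 (has a 0) -> no
Op 8: insert ram -> sets bits 5 8 -> bits=001011011010
Op 9: query dog -> checks bit4=1, bit5=1 (all 1) -> maybe
Op 10: query ant -> checks bit2=1, bit4=1 (all 1) -> maybe
Op 11: insert dog -> sets bits 4 5 -> bits=001011011010
Query results in order: maybe maybe maybe no maybe maybe

Answer: maybe maybe maybe no maybe maybe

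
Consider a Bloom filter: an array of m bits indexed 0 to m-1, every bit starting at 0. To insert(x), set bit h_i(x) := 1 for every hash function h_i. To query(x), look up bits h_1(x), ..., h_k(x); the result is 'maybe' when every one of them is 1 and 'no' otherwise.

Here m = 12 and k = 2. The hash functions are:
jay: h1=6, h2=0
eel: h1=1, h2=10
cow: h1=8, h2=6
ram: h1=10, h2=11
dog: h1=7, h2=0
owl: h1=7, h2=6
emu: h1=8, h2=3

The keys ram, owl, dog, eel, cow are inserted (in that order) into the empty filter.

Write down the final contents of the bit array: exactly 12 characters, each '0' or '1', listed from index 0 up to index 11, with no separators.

Answer: 110000111011

Derivation:
Start: bits=000000000000
After insert 'ram': sets bits 10 11 -> bits=000000000011
After insert 'owl': sets bits 6 7 -> bits=000000110011
After insert 'dog': sets bits 0 7 -> bits=100000110011
After insert 'eel': sets bits 1 10 -> bits=110000110011
After insert 'cow': sets bits 6 8 -> bits=110000111011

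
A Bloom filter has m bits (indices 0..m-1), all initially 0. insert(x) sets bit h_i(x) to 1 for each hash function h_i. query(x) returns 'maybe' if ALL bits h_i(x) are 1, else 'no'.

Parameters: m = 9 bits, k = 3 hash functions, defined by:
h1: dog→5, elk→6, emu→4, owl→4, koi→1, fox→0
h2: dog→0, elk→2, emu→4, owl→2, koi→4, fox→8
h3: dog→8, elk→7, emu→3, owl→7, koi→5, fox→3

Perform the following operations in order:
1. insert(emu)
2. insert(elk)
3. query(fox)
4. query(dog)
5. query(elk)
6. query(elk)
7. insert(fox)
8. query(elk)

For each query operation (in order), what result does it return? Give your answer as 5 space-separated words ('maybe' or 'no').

Start: bits=000000000
Op 1: insert emu -> sets bits 3 4 -> bits=000110000
Op 2: insert elk -> sets bits 2 6 7 -> bits=001110110
Op 3: query fox -> checks bit0=0, bit3=1, bit8=0 (has a 0) -> no
Op 4: query dog -> checks bit0=0, bit5=0, bit8=0 (has a 0) -> no
Op 5: query elk -> checks bit2=1, bit6=1, bit7=1 (all 1) -> maybe
Op 6: query elk -> checks bit2=1, bit6=1, bit7=1 (all 1) -> maybe
Op 7: insert fox -> sets bits 0 3 8 -> bits=101110111
Op 8: query elk -> checks bit2=1, bit6=1, bit7=1 (all 1) -> maybe
Query results in order: no no maybe maybe maybe

Answer: no no maybe maybe maybe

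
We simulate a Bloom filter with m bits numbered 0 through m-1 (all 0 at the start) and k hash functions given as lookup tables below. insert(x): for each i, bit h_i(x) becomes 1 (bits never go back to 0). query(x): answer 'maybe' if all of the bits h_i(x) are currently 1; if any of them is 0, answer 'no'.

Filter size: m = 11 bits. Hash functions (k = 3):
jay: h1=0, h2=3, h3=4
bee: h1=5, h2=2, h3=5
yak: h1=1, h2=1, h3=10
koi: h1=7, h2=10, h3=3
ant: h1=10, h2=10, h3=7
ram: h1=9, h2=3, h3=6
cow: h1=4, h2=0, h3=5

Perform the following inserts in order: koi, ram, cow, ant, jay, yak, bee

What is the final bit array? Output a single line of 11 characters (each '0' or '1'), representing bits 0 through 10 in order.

Answer: 11111111011

Derivation:
Start: bits=00000000000
After insert 'koi': sets bits 3 7 10 -> bits=00010001001
After insert 'ram': sets bits 3 6 9 -> bits=00010011011
After insert 'cow': sets bits 0 4 5 -> bits=10011111011
After insert 'ant': sets bits 7 10 -> bits=10011111011
After insert 'jay': sets bits 0 3 4 -> bits=10011111011
After insert 'yak': sets bits 1 10 -> bits=11011111011
After insert 'bee': sets bits 2 5 -> bits=11111111011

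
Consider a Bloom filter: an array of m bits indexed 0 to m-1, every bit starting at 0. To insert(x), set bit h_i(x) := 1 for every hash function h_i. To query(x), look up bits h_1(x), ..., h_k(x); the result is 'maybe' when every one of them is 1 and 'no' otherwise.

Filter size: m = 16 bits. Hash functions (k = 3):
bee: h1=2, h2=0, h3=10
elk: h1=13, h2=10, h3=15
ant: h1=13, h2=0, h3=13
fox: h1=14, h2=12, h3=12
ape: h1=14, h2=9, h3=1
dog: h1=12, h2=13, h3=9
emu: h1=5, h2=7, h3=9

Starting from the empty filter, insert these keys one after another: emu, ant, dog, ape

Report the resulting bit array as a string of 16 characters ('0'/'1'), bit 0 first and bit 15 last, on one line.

Start: bits=0000000000000000
After insert 'emu': sets bits 5 7 9 -> bits=0000010101000000
After insert 'ant': sets bits 0 13 -> bits=1000010101000100
After insert 'dog': sets bits 9 12 13 -> bits=1000010101001100
After insert 'ape': sets bits 1 9 14 -> bits=1100010101001110

Answer: 1100010101001110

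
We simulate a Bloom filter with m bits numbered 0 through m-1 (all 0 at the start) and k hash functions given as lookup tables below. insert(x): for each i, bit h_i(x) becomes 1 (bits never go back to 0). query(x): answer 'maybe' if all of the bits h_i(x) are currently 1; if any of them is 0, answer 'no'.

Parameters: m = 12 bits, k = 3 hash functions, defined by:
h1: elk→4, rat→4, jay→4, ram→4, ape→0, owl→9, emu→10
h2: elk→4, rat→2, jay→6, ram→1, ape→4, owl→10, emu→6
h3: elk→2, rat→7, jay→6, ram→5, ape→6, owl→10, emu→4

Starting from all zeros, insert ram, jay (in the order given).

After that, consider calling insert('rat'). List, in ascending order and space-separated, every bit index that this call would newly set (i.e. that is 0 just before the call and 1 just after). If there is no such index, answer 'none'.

Start: bits=000000000000
After insert 'ram': sets bits 1 4 5 -> bits=010011000000
After insert 'jay': sets bits 4 6 -> bits=010011100000
insert 'rat' would touch bits 2 4 7; currently bit2=0, bit4=1, bit7=0
Bits that are 0 among those (would change 0->1): 2 7

Answer: 2 7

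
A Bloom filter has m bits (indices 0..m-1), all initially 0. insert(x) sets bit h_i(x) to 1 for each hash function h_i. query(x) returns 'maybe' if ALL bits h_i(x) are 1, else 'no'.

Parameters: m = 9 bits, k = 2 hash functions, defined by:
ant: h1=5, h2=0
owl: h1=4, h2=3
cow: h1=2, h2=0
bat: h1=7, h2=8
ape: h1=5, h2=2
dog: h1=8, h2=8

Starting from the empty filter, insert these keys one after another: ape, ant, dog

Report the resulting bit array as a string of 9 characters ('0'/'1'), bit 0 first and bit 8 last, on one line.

Start: bits=000000000
After insert 'ape': sets bits 2 5 -> bits=001001000
After insert 'ant': sets bits 0 5 -> bits=101001000
After insert 'dog': sets bits 8 -> bits=101001001

Answer: 101001001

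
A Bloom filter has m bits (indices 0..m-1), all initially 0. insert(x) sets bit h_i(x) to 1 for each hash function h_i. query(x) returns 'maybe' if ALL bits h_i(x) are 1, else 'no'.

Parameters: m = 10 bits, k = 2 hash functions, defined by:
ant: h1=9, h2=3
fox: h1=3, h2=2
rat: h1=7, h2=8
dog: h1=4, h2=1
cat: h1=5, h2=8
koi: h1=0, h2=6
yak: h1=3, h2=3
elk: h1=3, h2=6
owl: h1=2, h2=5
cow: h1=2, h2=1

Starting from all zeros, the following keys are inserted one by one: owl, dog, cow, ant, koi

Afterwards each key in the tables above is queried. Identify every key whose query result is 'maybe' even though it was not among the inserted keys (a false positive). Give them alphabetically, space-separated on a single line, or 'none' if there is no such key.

Answer: elk fox yak

Derivation:
Start: bits=0000000000
After insert 'owl': sets bits 2 5 -> bits=0010010000
After insert 'dog': sets bits 1 4 -> bits=0110110000
After insert 'cow': sets bits 1 2 -> bits=0110110000
After insert 'ant': sets bits 3 9 -> bits=0111110001
After insert 'koi': sets bits 0 6 -> bits=1111111001
Not inserted: cat elk fox rat yak — query each against bits=1111111001:
query cat: checks bit5=1, bit8=0 (has a 0) -> no => not a false positive
query elk: checks bit3=1, bit6=1 (all 1) -> maybe => FALSE POSITIVE
query fox: checks bit2=1, bit3=1 (all 1) -> maybe => FALSE POSITIVE
query rat: checks bit7=0, bit8=0 (has a 0) -> no => not a false positive
query yak: checks bit3=1 (all 1) -> maybe => FALSE POSITIVE
False positives (alphabetical): elk fox yak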